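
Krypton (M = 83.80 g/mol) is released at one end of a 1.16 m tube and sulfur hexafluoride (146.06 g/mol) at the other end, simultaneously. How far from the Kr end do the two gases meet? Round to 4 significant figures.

0.6600 m

Distances travelled in equal time are proportional to diffusion rates, so d_Kr/d_SF₆ = √(M_SF₆/M_Kr) = √(146.06/83.80) = 1.320.
With d_Kr + d_SF₆ = 1.16 m, d_SF₆ = 1.16/(1 + 1.320) = 0.5000 m.
d_Kr = 1.16 − 0.5000 = 0.6600 m.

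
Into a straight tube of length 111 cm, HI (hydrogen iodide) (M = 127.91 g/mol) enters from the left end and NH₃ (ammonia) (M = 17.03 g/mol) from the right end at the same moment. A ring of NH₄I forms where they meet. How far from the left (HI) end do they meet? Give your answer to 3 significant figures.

29.7 cm

Graham's law gives d_HI/d_NH₃ = rate_HI/rate_NH₃ = √(M_NH₃/M_HI) = √(17.03/127.91) = 0.3649.
With d_HI + d_NH₃ = 111 cm, d_NH₃ = 111/(1 + 0.3649) = 81.33 cm.
d_HI = 111 − 81.33 = 29.7 cm.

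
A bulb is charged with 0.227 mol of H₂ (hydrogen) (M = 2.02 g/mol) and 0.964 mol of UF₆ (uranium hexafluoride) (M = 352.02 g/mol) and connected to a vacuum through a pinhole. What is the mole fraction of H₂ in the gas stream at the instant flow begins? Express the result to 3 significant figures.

Each component's effusion rate ∝ (its partial pressure)·(1/√M) ∝ n_i/√M_i.
So x_H₂ in the escaping gas = (n_H₂/√M_H₂) / Σ(n_i/√M_i)
= (0.227/√2.02) / (0.227/√2.02 + 0.964/√352.02) = 0.1597/(0.1597 + 0.05138) = 0.757.

0.757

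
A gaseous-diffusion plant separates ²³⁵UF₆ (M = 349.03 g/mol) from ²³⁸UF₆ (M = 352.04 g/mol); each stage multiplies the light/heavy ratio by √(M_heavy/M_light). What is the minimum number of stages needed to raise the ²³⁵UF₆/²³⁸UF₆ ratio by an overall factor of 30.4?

796

Per stage α = (352.04/349.03)^(1/2) = 1.00862^0.5, giving ln α = 0.004293.
Need α^N ≥ 30.4 ⇒ N ≥ ln(30.4) / ln α = 3.414 / 0.004293 = 795.27.
Rounding up, N = 796 stages.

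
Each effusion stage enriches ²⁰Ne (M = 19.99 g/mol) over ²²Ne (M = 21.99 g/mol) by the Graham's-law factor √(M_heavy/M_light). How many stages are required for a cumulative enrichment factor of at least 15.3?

Single-stage factor α = √(21.99/19.99), so ln α = ½ ln(1.10005) = 0.04768.
Need α^N ≥ 15.3 ⇒ N ≥ ln(15.3) / ln α = 2.728 / 0.04768 = 57.21.
So at least 58 stages are needed.

58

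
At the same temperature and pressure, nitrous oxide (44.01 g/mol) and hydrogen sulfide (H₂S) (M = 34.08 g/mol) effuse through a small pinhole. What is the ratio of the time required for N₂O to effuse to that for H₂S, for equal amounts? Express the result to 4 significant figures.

1.136

Graham's law gives t_N₂O/t_H₂S = √(M_N₂O/M_H₂S) = √(44.01/34.08) = √1.291 = 1.136.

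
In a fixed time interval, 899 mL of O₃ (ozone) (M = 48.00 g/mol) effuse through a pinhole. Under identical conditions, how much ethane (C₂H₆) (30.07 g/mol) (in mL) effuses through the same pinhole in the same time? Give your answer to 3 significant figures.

1140 mL

Since effusion rate ∝ 1/√M, rate_C₂H₆/rate_O₃ = √(M_O₃/M_C₂H₆) = √(48.00/30.07) = √1.596 = 1.263.
So the volume for C₂H₆ is 899 × 1.263 = 1140 mL.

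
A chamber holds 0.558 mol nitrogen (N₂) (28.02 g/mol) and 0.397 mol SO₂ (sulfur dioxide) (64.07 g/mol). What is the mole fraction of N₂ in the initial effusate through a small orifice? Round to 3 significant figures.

0.680

The effusion rate of species i is ∝ p_i/√M_i ∝ n_i/√M_i.
Mole fraction of N₂ in the effusate = (n_N₂/√M_N₂) / (n_N₂/√M_N₂ + n_SO₂/√M_SO₂)
= (0.558/√28.02) / (0.558/√28.02 + 0.397/√64.07) = 0.1054/(0.1054 + 0.04960) = 0.680.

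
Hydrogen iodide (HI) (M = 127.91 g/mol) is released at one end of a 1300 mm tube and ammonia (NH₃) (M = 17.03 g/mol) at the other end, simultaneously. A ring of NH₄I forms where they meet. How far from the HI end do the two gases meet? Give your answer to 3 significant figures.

Graham's law gives d_HI/d_NH₃ = rate_HI/rate_NH₃ = √(M_NH₃/M_HI) = √(17.03/127.91) = 0.3649.
With d_HI + d_NH₃ = 1300 mm, d_NH₃ = 1300/(1 + 0.3649) = 952.5 mm.
d_HI = 1300 − 952.5 = 348 mm.

348 mm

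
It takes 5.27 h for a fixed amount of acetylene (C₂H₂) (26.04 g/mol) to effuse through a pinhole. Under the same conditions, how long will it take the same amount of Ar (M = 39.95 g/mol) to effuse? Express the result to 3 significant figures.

6.53 h

Since effusion rate ∝ 1/√M, t_Ar/t_C₂H₂ = √(M_Ar/M_C₂H₂) = √(39.95/26.04) = √1.534 = 1.239.
So the time for Ar is 5.27 × 1.239 = 6.53 h.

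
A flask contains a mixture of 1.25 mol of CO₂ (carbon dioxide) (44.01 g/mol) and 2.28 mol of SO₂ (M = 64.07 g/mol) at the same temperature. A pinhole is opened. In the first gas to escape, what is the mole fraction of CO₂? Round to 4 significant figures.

The effusion rate of species i is ∝ p_i/√M_i ∝ n_i/√M_i.
x_CO₂(eff) = (n_CO₂/√M_CO₂) / (n_CO₂/√M_CO₂ + n_SO₂/√M_SO₂)
= (1.25/√44.01) / (1.25/√44.01 + 2.28/√64.07) = 0.1884/(0.1884 + 0.2848) = 0.3981.

0.3981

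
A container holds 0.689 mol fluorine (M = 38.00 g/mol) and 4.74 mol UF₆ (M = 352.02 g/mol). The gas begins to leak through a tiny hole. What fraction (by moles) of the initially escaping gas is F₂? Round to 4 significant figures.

Effusion rate of each component ∝ n_i/√M_i (partial pressure × 1/√M).
x_F₂(eff) = (n_F₂/√M_F₂) / (n_F₂/√M_F₂ + n_UF₆/√M_UF₆)
= (0.689/√38.00) / (0.689/√38.00 + 4.74/√352.02) = 0.1118/(0.1118 + 0.2526) = 0.3067.

0.3067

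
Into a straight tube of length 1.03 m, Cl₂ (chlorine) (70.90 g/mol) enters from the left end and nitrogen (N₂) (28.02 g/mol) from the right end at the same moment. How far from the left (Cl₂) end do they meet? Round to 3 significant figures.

In equal time, each gas travels a distance ∝ its rate ∝ 1/√M, so d_Cl₂/d_N₂ = √(M_N₂/M_Cl₂) = √(28.02/70.90) = 0.6287.
With d_Cl₂ + d_N₂ = 1.03 m, d_N₂ = 1.03/(1 + 0.6287) = 0.6324 m.
d_Cl₂ = 1.03 − 0.6324 = 0.398 m.

0.398 m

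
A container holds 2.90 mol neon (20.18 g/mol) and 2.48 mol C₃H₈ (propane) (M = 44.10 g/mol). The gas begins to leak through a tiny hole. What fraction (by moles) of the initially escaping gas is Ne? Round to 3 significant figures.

The effusion rate of species i is ∝ p_i/√M_i ∝ n_i/√M_i.
So x_Ne in the escaping gas = (n_Ne/√M_Ne) / Σ(n_i/√M_i)
= (2.90/√20.18) / (2.90/√20.18 + 2.48/√44.10) = 0.6456/(0.6456 + 0.3734) = 0.634.

0.634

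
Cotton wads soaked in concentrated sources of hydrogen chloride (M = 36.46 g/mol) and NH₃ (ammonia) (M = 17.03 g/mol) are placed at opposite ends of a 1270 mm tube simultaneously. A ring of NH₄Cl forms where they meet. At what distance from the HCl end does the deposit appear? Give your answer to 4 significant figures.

The fronts meet when d_HCl + d_NH₃ = L with d_HCl/d_NH₃ = √(M_NH₃/M_HCl) (Graham's law). Here √(M_NH₃/M_HCl) = √(17.03/36.46) = 0.6834.
With d_HCl + d_NH₃ = 1270 mm, d_NH₃ = 1270/(1 + 0.6834) = 754.4 mm.
d_HCl = 1270 − 754.4 = 515.6 mm.

515.6 mm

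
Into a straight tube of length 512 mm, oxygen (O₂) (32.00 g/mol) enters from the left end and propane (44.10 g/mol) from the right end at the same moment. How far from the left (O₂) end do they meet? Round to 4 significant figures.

The fronts meet when d_O₂ + d_C₃H₈ = L with d_O₂/d_C₃H₈ = √(M_C₃H₈/M_O₂) (Graham's law). Here √(M_C₃H₈/M_O₂) = √(44.10/32.00) = 1.174.
With d_O₂ + d_C₃H₈ = 512 mm, d_C₃H₈ = 512/(1 + 1.174) = 235.5 mm.
d_O₂ = 512 − 235.5 = 276.5 mm.

276.5 mm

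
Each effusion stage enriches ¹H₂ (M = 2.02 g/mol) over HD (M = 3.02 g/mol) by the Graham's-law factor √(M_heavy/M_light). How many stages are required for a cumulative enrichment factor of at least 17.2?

Per stage α = (3.02/2.02)^(1/2) = 1.49505^0.5, giving ln α = 0.2011.
Need α^N ≥ 17.2 ⇒ N ≥ ln(17.2) / ln α = 2.845 / 0.2011 = 14.15.
So at least 15 stages are needed.

15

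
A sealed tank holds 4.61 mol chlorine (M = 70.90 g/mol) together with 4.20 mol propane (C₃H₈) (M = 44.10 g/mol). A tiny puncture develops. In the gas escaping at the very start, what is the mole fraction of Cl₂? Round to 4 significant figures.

0.4640

Rate_i ∝ x_i/√M_i (Graham's law weighted by mole fraction), so the effusate composition follows n_i/√M_i.
x_Cl₂(eff) = (n_Cl₂/√M_Cl₂) / (n_Cl₂/√M_Cl₂ + n_C₃H₈/√M_C₃H₈)
= (4.61/√70.90) / (4.61/√70.90 + 4.20/√44.10) = 0.5475/(0.5475 + 0.6325) = 0.4640.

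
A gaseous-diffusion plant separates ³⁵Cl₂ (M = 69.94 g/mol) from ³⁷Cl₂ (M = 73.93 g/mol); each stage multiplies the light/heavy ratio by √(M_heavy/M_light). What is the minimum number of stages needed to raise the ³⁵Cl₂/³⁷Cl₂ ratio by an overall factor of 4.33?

53

Per stage α = (73.93/69.94)^(1/2) = 1.05705^0.5, giving ln α = 0.02774.
Need α^N ≥ 4.33 ⇒ N ≥ ln(4.33) / ln α = 1.466 / 0.02774 = 52.83.
Rounding up, N = 53 stages.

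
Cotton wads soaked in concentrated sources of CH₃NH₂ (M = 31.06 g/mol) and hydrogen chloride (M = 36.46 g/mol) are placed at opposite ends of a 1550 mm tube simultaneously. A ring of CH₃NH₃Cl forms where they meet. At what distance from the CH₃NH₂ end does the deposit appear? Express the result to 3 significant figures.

Graham's law gives d_CH₃NH₂/d_HCl = rate_CH₃NH₂/rate_HCl = √(M_HCl/M_CH₃NH₂) = √(36.46/31.06) = 1.083.
With d_CH₃NH₂ + d_HCl = 1550 mm, d_HCl = 1550/(1 + 1.083) = 744.0 mm.
d_CH₃NH₂ = 1550 − 744.0 = 806 mm.

806 mm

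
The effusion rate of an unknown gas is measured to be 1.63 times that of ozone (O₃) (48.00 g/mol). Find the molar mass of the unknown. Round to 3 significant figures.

18.1 g/mol

From Graham's law, rate_X/rate_O₃ = √(M_O₃/M_X).
1.63 = √(48.00/M_X)
M_X = 48.00 / 1.63² = 48.00 / 2.657 = 18.1 g/mol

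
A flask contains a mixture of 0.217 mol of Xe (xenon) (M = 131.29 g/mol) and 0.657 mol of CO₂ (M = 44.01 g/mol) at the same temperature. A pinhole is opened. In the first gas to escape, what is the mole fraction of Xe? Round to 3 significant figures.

0.161

Effusion rate of each component ∝ n_i/√M_i (partial pressure × 1/√M).
So x_Xe in the escaping gas = (n_Xe/√M_Xe) / Σ(n_i/√M_i)
= (0.217/√131.29) / (0.217/√131.29 + 0.657/√44.01) = 0.01894/(0.01894 + 0.09904) = 0.161.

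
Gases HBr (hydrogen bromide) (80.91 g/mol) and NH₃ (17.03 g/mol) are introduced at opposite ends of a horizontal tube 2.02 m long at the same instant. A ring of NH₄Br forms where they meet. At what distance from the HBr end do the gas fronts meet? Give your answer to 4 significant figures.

In equal time, each gas travels a distance ∝ its rate ∝ 1/√M, so d_HBr/d_NH₃ = √(M_NH₃/M_HBr) = √(17.03/80.91) = 0.4588.
With d_HBr + d_NH₃ = 2.02 m, d_NH₃ = 2.02/(1 + 0.4588) = 1.385 m.
d_HBr = 2.02 − 1.385 = 0.6353 m.

0.6353 m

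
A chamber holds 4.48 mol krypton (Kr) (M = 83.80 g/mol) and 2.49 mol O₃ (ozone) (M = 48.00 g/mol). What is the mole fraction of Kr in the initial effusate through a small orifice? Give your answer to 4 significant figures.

Rate_i ∝ x_i/√M_i (Graham's law weighted by mole fraction), so the effusate composition follows n_i/√M_i.
Mole fraction of Kr in the effusate = (n_Kr/√M_Kr) / (n_Kr/√M_Kr + n_O₃/√M_O₃)
= (4.48/√83.80) / (4.48/√83.80 + 2.49/√48.00) = 0.4894/(0.4894 + 0.3594) = 0.5766.

0.5766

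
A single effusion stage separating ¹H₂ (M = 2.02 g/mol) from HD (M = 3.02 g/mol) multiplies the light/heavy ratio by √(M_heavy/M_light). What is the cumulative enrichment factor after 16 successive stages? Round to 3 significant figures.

Each stage multiplies the ratio by α = √(3.02/2.02), so after 16 stages the overall factor is α^16 = (3.02/2.02)^(16/2).
= 1.49505^8 = 25.0.

25.0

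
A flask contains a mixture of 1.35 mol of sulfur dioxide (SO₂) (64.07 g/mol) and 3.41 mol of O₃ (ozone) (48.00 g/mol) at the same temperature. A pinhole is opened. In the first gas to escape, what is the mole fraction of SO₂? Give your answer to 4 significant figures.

Each component's effusion rate ∝ (its partial pressure)·(1/√M) ∝ n_i/√M_i.
So x_SO₂ in the escaping gas = (n_SO₂/√M_SO₂) / Σ(n_i/√M_i)
= (1.35/√64.07) / (1.35/√64.07 + 3.41/√48.00) = 0.1687/(0.1687 + 0.4922) = 0.2552.

0.2552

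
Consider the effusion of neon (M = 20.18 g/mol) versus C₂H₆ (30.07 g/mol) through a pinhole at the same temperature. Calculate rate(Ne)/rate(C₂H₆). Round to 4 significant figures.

Using Graham's law: rate_Ne/rate_C₂H₆ = √(M_C₂H₆/M_Ne) = √(30.07/20.18) = √1.490 = 1.221.

1.221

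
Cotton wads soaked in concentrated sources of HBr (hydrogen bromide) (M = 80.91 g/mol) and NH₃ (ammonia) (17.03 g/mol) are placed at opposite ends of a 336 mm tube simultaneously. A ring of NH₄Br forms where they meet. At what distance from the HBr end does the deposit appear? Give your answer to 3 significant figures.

In equal time, each gas travels a distance ∝ its rate ∝ 1/√M, so d_HBr/d_NH₃ = √(M_NH₃/M_HBr) = √(17.03/80.91) = 0.4588.
With d_HBr + d_NH₃ = 336 mm, d_NH₃ = 336/(1 + 0.4588) = 230.3 mm.
d_HBr = 336 − 230.3 = 106 mm.

106 mm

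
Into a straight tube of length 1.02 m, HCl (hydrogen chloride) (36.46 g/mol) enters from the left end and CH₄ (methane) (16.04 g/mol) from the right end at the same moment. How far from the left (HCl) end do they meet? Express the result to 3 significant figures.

In equal time, each gas travels a distance ∝ its rate ∝ 1/√M, so d_HCl/d_CH₄ = √(M_CH₄/M_HCl) = √(16.04/36.46) = 0.6633.
With d_HCl + d_CH₄ = 1.02 m, d_CH₄ = 1.02/(1 + 0.6633) = 0.6132 m.
d_HCl = 1.02 − 0.6132 = 0.407 m.

0.407 m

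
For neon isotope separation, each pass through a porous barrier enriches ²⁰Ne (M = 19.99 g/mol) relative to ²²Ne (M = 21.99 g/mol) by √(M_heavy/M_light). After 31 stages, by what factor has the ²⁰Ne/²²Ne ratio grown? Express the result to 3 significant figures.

After 31 stages the ratio has grown by (√(21.99/19.99))^31 = (21.99/19.99)^(31/2).
= 1.10005^(31/2) = 4.38.

4.38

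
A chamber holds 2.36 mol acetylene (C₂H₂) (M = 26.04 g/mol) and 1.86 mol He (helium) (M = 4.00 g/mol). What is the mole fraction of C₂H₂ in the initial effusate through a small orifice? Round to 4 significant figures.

0.3321

Effusion rate of each component ∝ n_i/√M_i (partial pressure × 1/√M).
Mole fraction of C₂H₂ in the effusate = (n_C₂H₂/√M_C₂H₂) / (n_C₂H₂/√M_C₂H₂ + n_He/√M_He)
= (2.36/√26.04) / (2.36/√26.04 + 1.86/√4.00) = 0.4625/(0.4625 + 0.9300) = 0.3321.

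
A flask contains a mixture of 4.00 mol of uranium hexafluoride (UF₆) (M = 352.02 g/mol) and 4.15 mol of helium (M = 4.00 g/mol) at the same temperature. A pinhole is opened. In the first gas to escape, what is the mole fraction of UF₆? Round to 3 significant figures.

Effusion rate of each component ∝ n_i/√M_i (partial pressure × 1/√M).
Mole fraction of UF₆ in the effusate = (n_UF₆/√M_UF₆) / (n_UF₆/√M_UF₆ + n_He/√M_He)
= (4.00/√352.02) / (4.00/√352.02 + 4.15/√4.00) = 0.2132/(0.2132 + 2.075) = 0.0932.

0.0932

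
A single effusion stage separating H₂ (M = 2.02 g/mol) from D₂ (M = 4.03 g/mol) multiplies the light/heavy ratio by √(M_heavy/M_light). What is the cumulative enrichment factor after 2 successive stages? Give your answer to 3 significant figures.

2.00

Overall factor = α^2 with α = √(4.03/2.02), i.e. (4.03/2.02)^(2/2).
= 1.99505^1 = 2.00.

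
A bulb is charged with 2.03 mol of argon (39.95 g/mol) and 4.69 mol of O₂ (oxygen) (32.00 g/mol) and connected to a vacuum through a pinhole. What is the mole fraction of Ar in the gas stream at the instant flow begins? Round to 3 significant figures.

0.279

Effusion rate of each component ∝ n_i/√M_i (partial pressure × 1/√M).
Mole fraction of Ar in the effusate = (n_Ar/√M_Ar) / (n_Ar/√M_Ar + n_O₂/√M_O₂)
= (2.03/√39.95) / (2.03/√39.95 + 4.69/√32.00) = 0.3212/(0.3212 + 0.8291) = 0.279.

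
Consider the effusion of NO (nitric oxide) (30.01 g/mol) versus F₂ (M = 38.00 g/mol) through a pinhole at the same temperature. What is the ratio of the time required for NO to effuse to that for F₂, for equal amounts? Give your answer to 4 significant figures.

Graham's law gives t_NO/t_F₂ = √(M_NO/M_F₂) = √(30.01/38.00) = √0.7897 = 0.8887.

0.8887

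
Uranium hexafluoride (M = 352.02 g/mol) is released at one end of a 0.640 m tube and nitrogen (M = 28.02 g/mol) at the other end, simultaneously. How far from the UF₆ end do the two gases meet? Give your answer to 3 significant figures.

0.141 m

The fronts meet when d_UF₆ + d_N₂ = L with d_UF₆/d_N₂ = √(M_N₂/M_UF₆) (Graham's law). Here √(M_N₂/M_UF₆) = √(28.02/352.02) = 0.2821.
With d_UF₆ + d_N₂ = 0.640 m, d_N₂ = 0.640/(1 + 0.2821) = 0.4992 m.
d_UF₆ = 0.640 − 0.4992 = 0.141 m.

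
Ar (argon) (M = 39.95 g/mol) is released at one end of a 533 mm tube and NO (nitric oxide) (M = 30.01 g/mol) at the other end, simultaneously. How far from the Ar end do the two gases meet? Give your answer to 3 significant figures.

247 mm

Graham's law gives d_Ar/d_NO = rate_Ar/rate_NO = √(M_NO/M_Ar) = √(30.01/39.95) = 0.8667.
With d_Ar + d_NO = 533 mm, d_NO = 533/(1 + 0.8667) = 285.5 mm.
d_Ar = 533 − 285.5 = 247 mm.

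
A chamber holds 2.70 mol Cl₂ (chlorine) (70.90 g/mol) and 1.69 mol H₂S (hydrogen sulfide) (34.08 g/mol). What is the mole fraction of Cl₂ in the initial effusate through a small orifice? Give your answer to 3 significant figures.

The effusion rate of species i is ∝ p_i/√M_i ∝ n_i/√M_i.
Mole fraction of Cl₂ in the effusate = (n_Cl₂/√M_Cl₂) / (n_Cl₂/√M_Cl₂ + n_H₂S/√M_H₂S)
= (2.70/√70.90) / (2.70/√70.90 + 1.69/√34.08) = 0.3207/(0.3207 + 0.2895) = 0.526.

0.526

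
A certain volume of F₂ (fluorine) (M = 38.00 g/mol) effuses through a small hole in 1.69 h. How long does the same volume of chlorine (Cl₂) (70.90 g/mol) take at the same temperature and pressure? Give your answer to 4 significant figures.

Since effusion rate ∝ 1/√M, t_Cl₂/t_F₂ = √(M_Cl₂/M_F₂) = √(70.90/38.00) = √1.866 = 1.366.
So the time for Cl₂ is 1.69 × 1.366 = 2.308 h.

2.308 h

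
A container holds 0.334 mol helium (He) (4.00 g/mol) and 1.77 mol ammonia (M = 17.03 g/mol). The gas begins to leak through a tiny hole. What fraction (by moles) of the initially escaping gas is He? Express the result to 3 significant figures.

0.280

Each component's effusion rate ∝ (its partial pressure)·(1/√M) ∝ n_i/√M_i.
Mole fraction of He in the effusate = (n_He/√M_He) / (n_He/√M_He + n_NH₃/√M_NH₃)
= (0.334/√4.00) / (0.334/√4.00 + 1.77/√17.03) = 0.1670/(0.1670 + 0.4289) = 0.280.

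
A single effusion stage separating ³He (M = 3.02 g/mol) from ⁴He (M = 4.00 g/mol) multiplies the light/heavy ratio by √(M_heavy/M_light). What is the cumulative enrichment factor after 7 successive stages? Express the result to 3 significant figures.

2.67

The single-stage factor is √(M_heavy/M_light), so 7 stages give [√(4.00/3.02)]^7 = (4.00/3.02)^(7/2).
= 1.32450^(7/2) = 2.67.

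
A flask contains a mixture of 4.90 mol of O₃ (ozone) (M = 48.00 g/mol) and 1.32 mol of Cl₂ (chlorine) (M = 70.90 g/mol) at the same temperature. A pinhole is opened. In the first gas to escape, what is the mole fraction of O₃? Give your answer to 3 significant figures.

0.819

Each component's effusion rate ∝ (its partial pressure)·(1/√M) ∝ n_i/√M_i.
So x_O₃ in the escaping gas = (n_O₃/√M_O₃) / Σ(n_i/√M_i)
= (4.90/√48.00) / (4.90/√48.00 + 1.32/√70.90) = 0.7073/(0.7073 + 0.1568) = 0.819.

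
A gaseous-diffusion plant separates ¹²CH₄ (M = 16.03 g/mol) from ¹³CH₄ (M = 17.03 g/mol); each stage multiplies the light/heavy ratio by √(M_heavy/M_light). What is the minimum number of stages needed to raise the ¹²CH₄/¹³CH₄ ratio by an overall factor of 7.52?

Single-stage factor α = √(17.03/16.03), so ln α = ½ ln(1.06238) = 0.03026.
Need α^N ≥ 7.52 ⇒ N ≥ ln(7.52) / ln α = 2.018 / 0.03026 = 66.68.
Minimum whole number of stages: N = 67.

67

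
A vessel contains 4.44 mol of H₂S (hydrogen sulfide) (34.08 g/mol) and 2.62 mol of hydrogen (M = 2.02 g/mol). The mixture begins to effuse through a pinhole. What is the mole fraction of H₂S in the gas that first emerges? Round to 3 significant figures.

The effusion rate of species i is ∝ p_i/√M_i ∝ n_i/√M_i.
Mole fraction of H₂S in the effusate = (n_H₂S/√M_H₂S) / (n_H₂S/√M_H₂S + n_H₂/√M_H₂)
= (4.44/√34.08) / (4.44/√34.08 + 2.62/√2.02) = 0.7606/(0.7606 + 1.843) = 0.292.

0.292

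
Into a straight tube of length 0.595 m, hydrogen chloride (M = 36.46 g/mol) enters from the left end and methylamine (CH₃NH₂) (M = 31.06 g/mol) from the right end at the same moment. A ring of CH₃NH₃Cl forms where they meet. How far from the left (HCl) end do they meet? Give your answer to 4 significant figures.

0.2856 m

Graham's law gives d_HCl/d_CH₃NH₂ = rate_HCl/rate_CH₃NH₂ = √(M_CH₃NH₂/M_HCl) = √(31.06/36.46) = 0.9230.
With d_HCl + d_CH₃NH₂ = 0.595 m, d_CH₃NH₂ = 0.595/(1 + 0.9230) = 0.3094 m.
d_HCl = 0.595 − 0.3094 = 0.2856 m.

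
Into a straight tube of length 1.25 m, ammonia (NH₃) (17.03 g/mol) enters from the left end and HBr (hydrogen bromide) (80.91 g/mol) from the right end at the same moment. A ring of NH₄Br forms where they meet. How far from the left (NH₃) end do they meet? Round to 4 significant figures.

The fronts meet when d_NH₃ + d_HBr = L with d_NH₃/d_HBr = √(M_HBr/M_NH₃) (Graham's law). Here √(M_HBr/M_NH₃) = √(80.91/17.03) = 2.180.
With d_NH₃ + d_HBr = 1.25 m, d_HBr = 1.25/(1 + 2.180) = 0.3931 m.
d_NH₃ = 1.25 − 0.3931 = 0.8569 m.

0.8569 m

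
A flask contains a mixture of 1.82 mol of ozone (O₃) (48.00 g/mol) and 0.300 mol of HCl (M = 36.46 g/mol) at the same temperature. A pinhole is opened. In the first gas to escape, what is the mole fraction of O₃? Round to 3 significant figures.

0.841

Rate_i ∝ x_i/√M_i (Graham's law weighted by mole fraction), so the effusate composition follows n_i/√M_i.
Mole fraction of O₃ in the effusate = (n_O₃/√M_O₃) / (n_O₃/√M_O₃ + n_HCl/√M_HCl)
= (1.82/√48.00) / (1.82/√48.00 + 0.300/√36.46) = 0.2627/(0.2627 + 0.04968) = 0.841.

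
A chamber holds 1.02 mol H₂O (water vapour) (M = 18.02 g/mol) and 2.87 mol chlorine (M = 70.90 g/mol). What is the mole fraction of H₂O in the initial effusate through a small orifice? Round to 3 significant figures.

The effusion rate of species i is ∝ p_i/√M_i ∝ n_i/√M_i.
Mole fraction of H₂O in the effusate = (n_H₂O/√M_H₂O) / (n_H₂O/√M_H₂O + n_Cl₂/√M_Cl₂)
= (1.02/√18.02) / (1.02/√18.02 + 2.87/√70.90) = 0.2403/(0.2403 + 0.3408) = 0.413.

0.413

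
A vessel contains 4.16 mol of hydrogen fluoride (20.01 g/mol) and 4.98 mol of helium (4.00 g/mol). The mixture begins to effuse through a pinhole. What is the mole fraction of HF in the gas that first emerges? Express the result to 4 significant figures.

0.2719

Effusion rate of each component ∝ n_i/√M_i (partial pressure × 1/√M).
x_HF(eff) = (n_HF/√M_HF) / (n_HF/√M_HF + n_He/√M_He)
= (4.16/√20.01) / (4.16/√20.01 + 4.98/√4.00) = 0.9300/(0.9300 + 2.490) = 0.2719.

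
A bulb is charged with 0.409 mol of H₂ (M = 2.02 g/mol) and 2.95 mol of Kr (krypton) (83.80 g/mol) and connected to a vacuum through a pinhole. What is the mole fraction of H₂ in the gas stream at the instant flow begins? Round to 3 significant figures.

Effusion rate of each component ∝ n_i/√M_i (partial pressure × 1/√M).
x_H₂(eff) = (n_H₂/√M_H₂) / (n_H₂/√M_H₂ + n_Kr/√M_Kr)
= (0.409/√2.02) / (0.409/√2.02 + 2.95/√83.80) = 0.2878/(0.2878 + 0.3223) = 0.472.

0.472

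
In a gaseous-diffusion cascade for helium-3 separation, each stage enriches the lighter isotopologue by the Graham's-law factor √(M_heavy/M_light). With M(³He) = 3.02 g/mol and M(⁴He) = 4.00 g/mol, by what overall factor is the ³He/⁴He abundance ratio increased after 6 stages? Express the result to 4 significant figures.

2.324

After 6 stages the ratio has grown by (√(4.00/3.02))^6 = (4.00/3.02)^(6/2).
= 1.32450^3 = 2.324.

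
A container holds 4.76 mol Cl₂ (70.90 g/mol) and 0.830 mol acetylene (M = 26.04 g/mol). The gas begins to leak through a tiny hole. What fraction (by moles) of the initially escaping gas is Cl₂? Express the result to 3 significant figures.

Each component's effusion rate ∝ (its partial pressure)·(1/√M) ∝ n_i/√M_i.
Mole fraction of Cl₂ in the effusate = (n_Cl₂/√M_Cl₂) / (n_Cl₂/√M_Cl₂ + n_C₂H₂/√M_C₂H₂)
= (4.76/√70.90) / (4.76/√70.90 + 0.830/√26.04) = 0.5653/(0.5653 + 0.1627) = 0.777.

0.777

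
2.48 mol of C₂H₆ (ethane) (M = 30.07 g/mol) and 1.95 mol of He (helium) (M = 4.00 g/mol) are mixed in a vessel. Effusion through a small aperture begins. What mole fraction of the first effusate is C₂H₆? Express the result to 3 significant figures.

The effusion rate of species i is ∝ p_i/√M_i ∝ n_i/√M_i.
So x_C₂H₆ in the escaping gas = (n_C₂H₆/√M_C₂H₆) / Σ(n_i/√M_i)
= (2.48/√30.07) / (2.48/√30.07 + 1.95/√4.00) = 0.4523/(0.4523 + 0.9750) = 0.317.

0.317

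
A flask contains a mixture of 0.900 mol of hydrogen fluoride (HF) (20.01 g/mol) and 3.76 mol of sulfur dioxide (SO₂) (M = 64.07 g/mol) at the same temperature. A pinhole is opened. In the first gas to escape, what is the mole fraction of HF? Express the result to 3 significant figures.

Rate_i ∝ x_i/√M_i (Graham's law weighted by mole fraction), so the effusate composition follows n_i/√M_i.
Mole fraction of HF in the effusate = (n_HF/√M_HF) / (n_HF/√M_HF + n_SO₂/√M_SO₂)
= (0.900/√20.01) / (0.900/√20.01 + 3.76/√64.07) = 0.2012/(0.2012 + 0.4697) = 0.300.

0.300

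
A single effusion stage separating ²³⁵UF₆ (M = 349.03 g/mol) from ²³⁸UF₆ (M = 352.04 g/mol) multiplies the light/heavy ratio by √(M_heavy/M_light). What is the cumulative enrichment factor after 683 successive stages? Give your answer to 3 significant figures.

The single-stage factor is √(M_heavy/M_light), so 683 stages give [√(352.04/349.03)]^683 = (352.04/349.03)^(683/2).
= 1.00862^(683/2) = 18.8.

18.8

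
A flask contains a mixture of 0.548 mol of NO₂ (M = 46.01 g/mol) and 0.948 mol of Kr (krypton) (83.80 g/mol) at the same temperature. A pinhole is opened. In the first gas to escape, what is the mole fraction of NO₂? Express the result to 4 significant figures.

The effusion rate of species i is ∝ p_i/√M_i ∝ n_i/√M_i.
x_NO₂(eff) = (n_NO₂/√M_NO₂) / (n_NO₂/√M_NO₂ + n_Kr/√M_Kr)
= (0.548/√46.01) / (0.548/√46.01 + 0.948/√83.80) = 0.08079/(0.08079 + 0.1036) = 0.4382.

0.4382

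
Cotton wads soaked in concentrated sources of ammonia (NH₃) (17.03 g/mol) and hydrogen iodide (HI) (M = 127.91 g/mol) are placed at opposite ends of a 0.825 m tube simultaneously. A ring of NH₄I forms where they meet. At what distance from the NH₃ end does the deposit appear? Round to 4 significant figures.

0.6044 m

In equal time, each gas travels a distance ∝ its rate ∝ 1/√M, so d_NH₃/d_HI = √(M_HI/M_NH₃) = √(127.91/17.03) = 2.741.
With d_NH₃ + d_HI = 0.825 m, d_HI = 0.825/(1 + 2.741) = 0.2206 m.
d_NH₃ = 0.825 − 0.2206 = 0.6044 m.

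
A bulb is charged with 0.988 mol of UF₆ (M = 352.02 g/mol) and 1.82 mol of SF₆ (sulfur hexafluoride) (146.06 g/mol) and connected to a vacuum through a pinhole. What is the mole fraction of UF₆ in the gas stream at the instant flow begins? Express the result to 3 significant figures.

0.259

Each component's effusion rate ∝ (its partial pressure)·(1/√M) ∝ n_i/√M_i.
x_UF₆(eff) = (n_UF₆/√M_UF₆) / (n_UF₆/√M_UF₆ + n_SF₆/√M_SF₆)
= (0.988/√352.02) / (0.988/√352.02 + 1.82/√146.06) = 0.05266/(0.05266 + 0.1506) = 0.259.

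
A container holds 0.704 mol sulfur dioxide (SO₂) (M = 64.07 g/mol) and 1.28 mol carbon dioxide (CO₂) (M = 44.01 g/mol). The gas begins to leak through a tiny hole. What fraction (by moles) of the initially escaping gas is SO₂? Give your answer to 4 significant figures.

0.3131

Rate_i ∝ x_i/√M_i (Graham's law weighted by mole fraction), so the effusate composition follows n_i/√M_i.
x_SO₂(eff) = (n_SO₂/√M_SO₂) / (n_SO₂/√M_SO₂ + n_CO₂/√M_CO₂)
= (0.704/√64.07) / (0.704/√64.07 + 1.28/√44.01) = 0.08795/(0.08795 + 0.1929) = 0.3131.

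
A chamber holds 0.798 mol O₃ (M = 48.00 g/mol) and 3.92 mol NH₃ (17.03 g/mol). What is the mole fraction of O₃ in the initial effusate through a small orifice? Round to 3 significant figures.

0.108

Rate_i ∝ x_i/√M_i (Graham's law weighted by mole fraction), so the effusate composition follows n_i/√M_i.
x_O₃(eff) = (n_O₃/√M_O₃) / (n_O₃/√M_O₃ + n_NH₃/√M_NH₃)
= (0.798/√48.00) / (0.798/√48.00 + 3.92/√17.03) = 0.1152/(0.1152 + 0.9499) = 0.108.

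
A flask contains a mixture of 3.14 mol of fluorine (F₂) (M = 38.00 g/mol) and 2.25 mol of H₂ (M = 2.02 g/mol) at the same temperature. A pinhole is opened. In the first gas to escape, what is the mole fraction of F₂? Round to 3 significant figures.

Each component's effusion rate ∝ (its partial pressure)·(1/√M) ∝ n_i/√M_i.
Mole fraction of F₂ in the effusate = (n_F₂/√M_F₂) / (n_F₂/√M_F₂ + n_H₂/√M_H₂)
= (3.14/√38.00) / (3.14/√38.00 + 2.25/√2.02) = 0.5094/(0.5094 + 1.583) = 0.243.

0.243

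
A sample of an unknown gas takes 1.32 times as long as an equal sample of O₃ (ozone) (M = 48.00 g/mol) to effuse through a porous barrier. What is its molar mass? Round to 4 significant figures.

From Graham's law, t_X/t_O₃ = √(M_X/M_O₃).
1.32 = √(M_X/48.00)
M_X = 48.00 × 1.32² = 48.00 × 1.742 = 83.64 g/mol

83.64 g/mol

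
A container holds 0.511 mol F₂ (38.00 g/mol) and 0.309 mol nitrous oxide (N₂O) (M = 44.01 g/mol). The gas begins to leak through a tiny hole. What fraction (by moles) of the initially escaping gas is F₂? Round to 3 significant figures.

Effusion rate of each component ∝ n_i/√M_i (partial pressure × 1/√M).
x_F₂(eff) = (n_F₂/√M_F₂) / (n_F₂/√M_F₂ + n_N₂O/√M_N₂O)
= (0.511/√38.00) / (0.511/√38.00 + 0.309/√44.01) = 0.08290/(0.08290 + 0.04658) = 0.640.

0.640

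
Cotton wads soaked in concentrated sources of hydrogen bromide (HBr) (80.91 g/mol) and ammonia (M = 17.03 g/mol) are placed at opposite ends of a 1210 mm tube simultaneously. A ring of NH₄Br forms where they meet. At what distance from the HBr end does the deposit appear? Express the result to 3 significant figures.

381 mm

The fronts meet when d_HBr + d_NH₃ = L with d_HBr/d_NH₃ = √(M_NH₃/M_HBr) (Graham's law). Here √(M_NH₃/M_HBr) = √(17.03/80.91) = 0.4588.
With d_HBr + d_NH₃ = 1210 mm, d_NH₃ = 1210/(1 + 0.4588) = 829.5 mm.
d_HBr = 1210 − 829.5 = 381 mm.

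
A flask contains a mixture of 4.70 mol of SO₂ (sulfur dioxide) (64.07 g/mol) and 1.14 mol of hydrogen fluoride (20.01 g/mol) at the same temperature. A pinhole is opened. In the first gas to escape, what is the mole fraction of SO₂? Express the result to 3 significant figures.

0.697

Rate_i ∝ x_i/√M_i (Graham's law weighted by mole fraction), so the effusate composition follows n_i/√M_i.
So x_SO₂ in the escaping gas = (n_SO₂/√M_SO₂) / Σ(n_i/√M_i)
= (4.70/√64.07) / (4.70/√64.07 + 1.14/√20.01) = 0.5872/(0.5872 + 0.2548) = 0.697.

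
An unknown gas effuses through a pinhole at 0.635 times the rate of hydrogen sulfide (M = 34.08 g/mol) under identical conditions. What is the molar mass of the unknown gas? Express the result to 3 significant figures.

Since effusion rate ∝ 1/√M, rate_X/rate_H₂S = √(M_H₂S/M_X).
0.635 = √(34.08/M_X)
M_X = 34.08 / 0.635² = 34.08 / 0.4032 = 84.5 g/mol

84.5 g/mol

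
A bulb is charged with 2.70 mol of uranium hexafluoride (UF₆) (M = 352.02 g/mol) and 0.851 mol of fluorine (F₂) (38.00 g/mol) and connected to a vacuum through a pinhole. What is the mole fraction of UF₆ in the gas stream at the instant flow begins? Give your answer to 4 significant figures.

0.5104

Each component's effusion rate ∝ (its partial pressure)·(1/√M) ∝ n_i/√M_i.
Mole fraction of UF₆ in the effusate = (n_UF₆/√M_UF₆) / (n_UF₆/√M_UF₆ + n_F₂/√M_F₂)
= (2.70/√352.02) / (2.70/√352.02 + 0.851/√38.00) = 0.1439/(0.1439 + 0.1381) = 0.5104.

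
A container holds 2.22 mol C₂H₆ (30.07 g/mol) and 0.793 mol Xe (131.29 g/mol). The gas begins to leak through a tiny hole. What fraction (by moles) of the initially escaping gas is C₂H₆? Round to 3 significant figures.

0.854

Each component's effusion rate ∝ (its partial pressure)·(1/√M) ∝ n_i/√M_i.
Mole fraction of C₂H₆ in the effusate = (n_C₂H₆/√M_C₂H₆) / (n_C₂H₆/√M_C₂H₆ + n_Xe/√M_Xe)
= (2.22/√30.07) / (2.22/√30.07 + 0.793/√131.29) = 0.4048/(0.4048 + 0.06921) = 0.854.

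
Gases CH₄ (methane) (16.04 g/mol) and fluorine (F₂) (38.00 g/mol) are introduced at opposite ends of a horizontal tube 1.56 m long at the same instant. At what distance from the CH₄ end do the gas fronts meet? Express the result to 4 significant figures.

Graham's law gives d_CH₄/d_F₂ = rate_CH₄/rate_F₂ = √(M_F₂/M_CH₄) = √(38.00/16.04) = 1.539.
With d_CH₄ + d_F₂ = 1.56 m, d_F₂ = 1.56/(1 + 1.539) = 0.6144 m.
d_CH₄ = 1.56 − 0.6144 = 0.9456 m.

0.9456 m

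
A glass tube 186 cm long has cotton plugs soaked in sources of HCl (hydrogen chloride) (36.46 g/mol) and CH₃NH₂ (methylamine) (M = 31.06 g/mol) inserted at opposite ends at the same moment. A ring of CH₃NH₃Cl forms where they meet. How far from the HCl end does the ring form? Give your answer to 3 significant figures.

89.3 cm

The fronts meet when d_HCl + d_CH₃NH₂ = L with d_HCl/d_CH₃NH₂ = √(M_CH₃NH₂/M_HCl) (Graham's law). Here √(M_CH₃NH₂/M_HCl) = √(31.06/36.46) = 0.9230.
With d_HCl + d_CH₃NH₂ = 186 cm, d_CH₃NH₂ = 186/(1 + 0.9230) = 96.72 cm.
d_HCl = 186 − 96.72 = 89.3 cm.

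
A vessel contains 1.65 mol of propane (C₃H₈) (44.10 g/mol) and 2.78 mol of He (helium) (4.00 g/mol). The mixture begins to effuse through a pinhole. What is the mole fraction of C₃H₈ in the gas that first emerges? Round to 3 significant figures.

Effusion rate of each component ∝ n_i/√M_i (partial pressure × 1/√M).
Mole fraction of C₃H₈ in the effusate = (n_C₃H₈/√M_C₃H₈) / (n_C₃H₈/√M_C₃H₈ + n_He/√M_He)
= (1.65/√44.10) / (1.65/√44.10 + 2.78/√4.00) = 0.2485/(0.2485 + 1.390) = 0.152.

0.152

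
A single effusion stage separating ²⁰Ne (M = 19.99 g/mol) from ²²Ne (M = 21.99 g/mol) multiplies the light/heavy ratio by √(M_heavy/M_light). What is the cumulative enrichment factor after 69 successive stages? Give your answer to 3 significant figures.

26.8

Overall factor = α^69 with α = √(21.99/19.99), i.e. (21.99/19.99)^(69/2).
= 1.10005^(69/2) = 26.8.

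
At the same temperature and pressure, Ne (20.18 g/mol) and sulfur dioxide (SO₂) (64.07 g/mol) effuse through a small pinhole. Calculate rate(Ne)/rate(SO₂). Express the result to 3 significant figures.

Using Graham's law: rate_Ne/rate_SO₂ = √(M_SO₂/M_Ne) = √(64.07/20.18) = √3.175 = 1.78.

1.78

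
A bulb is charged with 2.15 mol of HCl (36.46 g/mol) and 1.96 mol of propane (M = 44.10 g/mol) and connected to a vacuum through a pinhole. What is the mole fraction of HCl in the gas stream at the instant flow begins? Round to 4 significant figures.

Rate_i ∝ x_i/√M_i (Graham's law weighted by mole fraction), so the effusate composition follows n_i/√M_i.
So x_HCl in the escaping gas = (n_HCl/√M_HCl) / Σ(n_i/√M_i)
= (2.15/√36.46) / (2.15/√36.46 + 1.96/√44.10) = 0.3561/(0.3561 + 0.2951) = 0.5468.

0.5468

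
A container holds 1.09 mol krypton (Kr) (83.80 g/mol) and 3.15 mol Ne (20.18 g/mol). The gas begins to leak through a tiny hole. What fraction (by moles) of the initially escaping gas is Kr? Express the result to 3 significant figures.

Rate_i ∝ x_i/√M_i (Graham's law weighted by mole fraction), so the effusate composition follows n_i/√M_i.
x_Kr(eff) = (n_Kr/√M_Kr) / (n_Kr/√M_Kr + n_Ne/√M_Ne)
= (1.09/√83.80) / (1.09/√83.80 + 3.15/√20.18) = 0.1191/(0.1191 + 0.7012) = 0.145.

0.145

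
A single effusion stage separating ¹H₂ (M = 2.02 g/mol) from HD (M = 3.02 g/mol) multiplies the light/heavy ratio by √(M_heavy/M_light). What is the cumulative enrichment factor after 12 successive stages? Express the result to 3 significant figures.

Each stage multiplies the ratio by α = √(3.02/2.02), so after 12 stages the overall factor is α^12 = (3.02/2.02)^(12/2).
= 1.49505^6 = 11.2.

11.2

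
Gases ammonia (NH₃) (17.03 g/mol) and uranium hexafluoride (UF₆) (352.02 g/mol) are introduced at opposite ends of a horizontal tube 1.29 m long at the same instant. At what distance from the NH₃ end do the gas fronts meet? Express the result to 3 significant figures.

Distances travelled in equal time are proportional to diffusion rates, so d_NH₃/d_UF₆ = √(M_UF₆/M_NH₃) = √(352.02/17.03) = 4.546.
With d_NH₃ + d_UF₆ = 1.29 m, d_UF₆ = 1.29/(1 + 4.546) = 0.2326 m.
d_NH₃ = 1.29 − 0.2326 = 1.06 m.

1.06 m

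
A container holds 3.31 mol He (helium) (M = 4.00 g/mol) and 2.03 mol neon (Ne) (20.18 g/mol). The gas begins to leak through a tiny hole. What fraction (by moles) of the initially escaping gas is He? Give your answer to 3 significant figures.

Each component's effusion rate ∝ (its partial pressure)·(1/√M) ∝ n_i/√M_i.
Mole fraction of He in the effusate = (n_He/√M_He) / (n_He/√M_He + n_Ne/√M_Ne)
= (3.31/√4.00) / (3.31/√4.00 + 2.03/√20.18) = 1.655/(1.655 + 0.4519) = 0.786.

0.786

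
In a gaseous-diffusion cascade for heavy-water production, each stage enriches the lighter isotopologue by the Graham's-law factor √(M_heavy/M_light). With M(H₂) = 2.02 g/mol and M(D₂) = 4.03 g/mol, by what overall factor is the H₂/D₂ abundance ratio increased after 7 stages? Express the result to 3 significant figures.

11.2

After 7 stages the ratio has grown by (√(4.03/2.02))^7 = (4.03/2.02)^(7/2).
= 1.99505^(7/2) = 11.2.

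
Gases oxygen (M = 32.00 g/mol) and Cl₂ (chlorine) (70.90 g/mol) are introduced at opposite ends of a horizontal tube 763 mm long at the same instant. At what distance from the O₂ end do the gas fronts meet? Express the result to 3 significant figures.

456 mm

In equal time, each gas travels a distance ∝ its rate ∝ 1/√M, so d_O₂/d_Cl₂ = √(M_Cl₂/M_O₂) = √(70.90/32.00) = 1.488.
With d_O₂ + d_Cl₂ = 763 mm, d_Cl₂ = 763/(1 + 1.488) = 306.6 mm.
d_O₂ = 763 − 306.6 = 456 mm.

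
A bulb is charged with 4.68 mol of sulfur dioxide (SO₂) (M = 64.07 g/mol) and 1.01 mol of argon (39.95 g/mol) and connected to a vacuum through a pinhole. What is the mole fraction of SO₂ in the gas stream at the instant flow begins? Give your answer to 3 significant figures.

Each component's effusion rate ∝ (its partial pressure)·(1/√M) ∝ n_i/√M_i.
So x_SO₂ in the escaping gas = (n_SO₂/√M_SO₂) / Σ(n_i/√M_i)
= (4.68/√64.07) / (4.68/√64.07 + 1.01/√39.95) = 0.5847/(0.5847 + 0.1598) = 0.785.

0.785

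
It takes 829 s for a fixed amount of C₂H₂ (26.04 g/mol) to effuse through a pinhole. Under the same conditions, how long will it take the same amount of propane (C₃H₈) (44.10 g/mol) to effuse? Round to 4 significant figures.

From Graham's law, t_C₃H₈/t_C₂H₂ = √(M_C₃H₈/M_C₂H₂) = √(44.10/26.04) = √1.694 = 1.301.
So the time for C₃H₈ is 829 × 1.301 = 1079 s.

1079 s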